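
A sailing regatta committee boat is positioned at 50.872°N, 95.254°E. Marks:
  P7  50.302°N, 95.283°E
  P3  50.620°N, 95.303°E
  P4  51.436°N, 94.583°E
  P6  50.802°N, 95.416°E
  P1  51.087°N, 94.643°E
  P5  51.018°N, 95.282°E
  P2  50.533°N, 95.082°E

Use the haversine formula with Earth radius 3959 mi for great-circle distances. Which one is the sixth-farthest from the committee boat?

Distances from the committee boat (50.872°N, 95.254°E):
P4: 48.6 mi
P7: 39.4 mi
P1: 30.5 mi
P2: 24.6 mi
P3: 17.5 mi
P5: 10.2 mi
P6: 8.6 mi
The sixth-farthest is P5 at 10.2 mi.

P5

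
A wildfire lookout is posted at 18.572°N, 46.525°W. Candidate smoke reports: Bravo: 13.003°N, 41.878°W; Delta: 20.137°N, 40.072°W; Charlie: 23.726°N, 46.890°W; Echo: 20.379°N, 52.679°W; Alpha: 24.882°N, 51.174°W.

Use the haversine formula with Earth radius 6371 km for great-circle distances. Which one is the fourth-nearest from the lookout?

Bravo

Distances from the lookout (18.572°N, 46.525°W):
Charlie: 574.3 km
Echo: 675.6 km
Delta: 698.9 km
Bravo: 794.0 km
Alpha: 850.0 km
The fourth-nearest is Bravo at 794.0 km.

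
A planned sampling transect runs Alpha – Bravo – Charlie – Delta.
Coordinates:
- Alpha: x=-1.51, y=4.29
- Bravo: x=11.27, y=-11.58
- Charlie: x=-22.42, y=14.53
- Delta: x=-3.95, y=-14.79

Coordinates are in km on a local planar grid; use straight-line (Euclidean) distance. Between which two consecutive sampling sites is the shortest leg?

Alpha–Bravo

Leg distances:
Alpha→Bravo: 20.4 km
Bravo→Charlie: 42.6 km
Charlie→Delta: 34.7 km
The shortest leg is Alpha–Bravo at 20.4 km.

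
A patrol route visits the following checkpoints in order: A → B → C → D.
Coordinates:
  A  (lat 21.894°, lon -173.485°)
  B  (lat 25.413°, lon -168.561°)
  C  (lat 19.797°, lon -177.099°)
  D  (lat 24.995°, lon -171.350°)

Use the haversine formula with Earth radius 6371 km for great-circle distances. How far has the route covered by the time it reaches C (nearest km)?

1712 km

Leg distances:
A→B: 636.0 km  (cumulative 636.0 km)
B→C: 1075.6 km  (cumulative 1711.6 km)
Cumulative distance at C ≈ 1712 km.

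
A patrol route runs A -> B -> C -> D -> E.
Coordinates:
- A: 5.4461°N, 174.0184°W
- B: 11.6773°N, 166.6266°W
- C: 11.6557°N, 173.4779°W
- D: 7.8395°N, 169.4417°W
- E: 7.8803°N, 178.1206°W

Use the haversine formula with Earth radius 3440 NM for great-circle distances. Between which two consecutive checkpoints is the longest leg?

A–B

Leg distances:
A→B: 576.5 NM
B→C: 402.8 NM
C→D: 330.9 NM
D→E: 516.2 NM
The longest leg is A–B at 576.5 NM.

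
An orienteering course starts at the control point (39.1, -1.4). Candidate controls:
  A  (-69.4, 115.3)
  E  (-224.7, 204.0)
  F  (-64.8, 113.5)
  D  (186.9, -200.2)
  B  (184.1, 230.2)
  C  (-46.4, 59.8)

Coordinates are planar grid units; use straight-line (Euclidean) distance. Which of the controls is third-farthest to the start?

Distances from the start ((39.1, -1.4)):
E: 334.3
B: 273.2
D: 247.7
A: 159.3
F: 154.9
C: 105.1
The third-farthest is D at 247.7.

D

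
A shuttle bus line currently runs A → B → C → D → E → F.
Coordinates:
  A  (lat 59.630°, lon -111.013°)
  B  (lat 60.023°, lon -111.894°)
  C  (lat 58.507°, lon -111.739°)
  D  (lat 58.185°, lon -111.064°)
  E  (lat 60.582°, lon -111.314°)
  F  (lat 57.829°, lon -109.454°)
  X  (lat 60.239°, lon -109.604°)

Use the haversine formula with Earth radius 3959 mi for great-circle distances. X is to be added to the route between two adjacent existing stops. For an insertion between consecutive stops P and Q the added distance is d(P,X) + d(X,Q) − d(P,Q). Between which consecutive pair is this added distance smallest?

between E and F

Added distance for inserting X between each consecutive pair:
A–B: 103.7 mi
B–C: 116.6 mi
C–D: 259.2 mi
D–E: 48.1 mi
E–F: 28.3 mi
Smallest added distance is 28.3 mi, inserting between E and F.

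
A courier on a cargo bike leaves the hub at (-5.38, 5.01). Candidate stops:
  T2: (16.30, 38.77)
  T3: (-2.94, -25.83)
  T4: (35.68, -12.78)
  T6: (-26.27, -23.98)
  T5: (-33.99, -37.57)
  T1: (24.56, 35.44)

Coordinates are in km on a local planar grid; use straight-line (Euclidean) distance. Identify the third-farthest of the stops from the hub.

T1

Distances from the hub ((-5.38, 5.01)):
T5: 51.3 km
T4: 44.7 km
T1: 42.7 km
T2: 40.1 km
T6: 35.7 km
T3: 30.9 km
The third-farthest is T1 at 42.7 km.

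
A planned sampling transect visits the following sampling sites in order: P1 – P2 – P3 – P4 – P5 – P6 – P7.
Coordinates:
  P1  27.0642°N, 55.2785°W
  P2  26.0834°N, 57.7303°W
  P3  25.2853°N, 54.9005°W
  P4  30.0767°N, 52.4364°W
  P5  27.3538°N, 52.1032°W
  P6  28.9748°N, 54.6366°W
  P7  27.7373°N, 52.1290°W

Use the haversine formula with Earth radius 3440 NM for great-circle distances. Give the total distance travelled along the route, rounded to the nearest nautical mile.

1103 NM

Leg distances:
P1→P2: 144.2 NM  (cumulative 144.2 NM)
P2→P3: 160.4 NM  (cumulative 304.6 NM)
P3→P4: 316.1 NM  (cumulative 620.7 NM)
P4→P5: 164.4 NM  (cumulative 785.1 NM)
P5→P6: 165.7 NM  (cumulative 950.8 NM)
P6→P7: 151.9 NM  (cumulative 1102.7 NM)
Total route length ≈ 1103 NM.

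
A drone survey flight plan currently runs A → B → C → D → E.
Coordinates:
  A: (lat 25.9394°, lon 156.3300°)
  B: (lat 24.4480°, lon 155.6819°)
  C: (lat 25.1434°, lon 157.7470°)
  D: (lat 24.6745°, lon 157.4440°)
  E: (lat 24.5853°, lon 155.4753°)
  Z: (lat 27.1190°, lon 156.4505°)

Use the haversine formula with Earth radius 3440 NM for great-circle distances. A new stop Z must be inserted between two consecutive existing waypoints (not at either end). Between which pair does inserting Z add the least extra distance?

Added distance for inserting Z between each consecutive pair:
A–B: 140.6 NM
B–C: 183.3 NM
C–D: 261.3 NM
D–E: 209.7 NM
Smallest added distance is 140.6 NM, inserting between A and B.

between A and B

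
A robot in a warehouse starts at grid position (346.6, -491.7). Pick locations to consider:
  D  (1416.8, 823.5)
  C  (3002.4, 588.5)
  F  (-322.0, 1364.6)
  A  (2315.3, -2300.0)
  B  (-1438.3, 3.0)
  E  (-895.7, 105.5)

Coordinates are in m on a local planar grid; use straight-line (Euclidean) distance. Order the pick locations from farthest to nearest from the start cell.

C, A, F, B, D, E

Distances from the start cell:
C (3002.4, 588.5): 2867.1 m
A (2315.3, -2300.0): 2673.1 m
F (-322.0, 1364.6): 1973.0 m
B (-1438.3, 3.0): 1852.2 m
D (1416.8, 823.5): 1695.6 m
E (-895.7, 105.5): 1378.4 m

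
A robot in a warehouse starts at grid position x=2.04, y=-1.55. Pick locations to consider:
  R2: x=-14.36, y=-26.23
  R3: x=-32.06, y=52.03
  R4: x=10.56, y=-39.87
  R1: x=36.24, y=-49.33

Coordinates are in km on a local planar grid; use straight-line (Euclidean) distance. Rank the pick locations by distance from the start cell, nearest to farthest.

R2, R4, R1, R3

Distance from the start cell at x=2.04, y=-1.55 to each:
R2 x=-14.36, y=-26.23: 29.6 km
R4 x=10.56, y=-39.87: 39.3 km
R1 x=36.24, y=-49.33: 58.8 km
R3 x=-32.06, y=52.03: 63.5 km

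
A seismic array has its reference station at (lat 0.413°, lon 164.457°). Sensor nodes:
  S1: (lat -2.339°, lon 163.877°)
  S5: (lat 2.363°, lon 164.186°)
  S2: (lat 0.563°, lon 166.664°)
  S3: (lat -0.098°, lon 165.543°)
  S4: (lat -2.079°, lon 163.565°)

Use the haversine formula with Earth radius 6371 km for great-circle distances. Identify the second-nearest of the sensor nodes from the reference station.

Distances from the reference station ((lat 0.413°, lon 164.457°)):
S3: 133.5 km
S5: 218.9 km
S2: 246.0 km
S4: 294.3 km
S1: 312.7 km
The second-nearest is S5 at 218.9 km.

S5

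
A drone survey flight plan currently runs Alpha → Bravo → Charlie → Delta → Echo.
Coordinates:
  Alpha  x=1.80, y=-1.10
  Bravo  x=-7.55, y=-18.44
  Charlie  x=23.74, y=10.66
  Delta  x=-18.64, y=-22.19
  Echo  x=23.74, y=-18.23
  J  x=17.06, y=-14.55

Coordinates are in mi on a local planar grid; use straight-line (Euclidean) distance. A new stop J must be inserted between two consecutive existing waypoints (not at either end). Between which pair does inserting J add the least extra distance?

between Delta and Echo

Added distance for inserting J between each consecutive pair:
Alpha–Bravo: 25.6 mi
Bravo–Charlie: 8.3 mi
Charlie–Delta: 9.0 mi
Delta–Echo: 1.6 mi
Smallest added distance is 1.6 mi, inserting between Delta and Echo.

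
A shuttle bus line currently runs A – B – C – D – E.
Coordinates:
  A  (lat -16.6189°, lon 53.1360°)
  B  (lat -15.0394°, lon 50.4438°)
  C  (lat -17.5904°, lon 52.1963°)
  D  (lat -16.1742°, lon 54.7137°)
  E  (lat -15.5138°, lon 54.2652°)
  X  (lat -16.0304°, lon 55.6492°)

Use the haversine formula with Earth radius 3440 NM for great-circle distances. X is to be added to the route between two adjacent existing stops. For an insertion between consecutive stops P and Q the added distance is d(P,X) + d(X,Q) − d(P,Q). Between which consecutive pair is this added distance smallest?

Added distance for inserting X between each consecutive pair:
A–B: 273.8 NM
B–C: 342.9 NM
C–D: 106.3 NM
D–E: 93.1 NM
Smallest added distance is 93.1 NM, inserting between D and E.

between D and E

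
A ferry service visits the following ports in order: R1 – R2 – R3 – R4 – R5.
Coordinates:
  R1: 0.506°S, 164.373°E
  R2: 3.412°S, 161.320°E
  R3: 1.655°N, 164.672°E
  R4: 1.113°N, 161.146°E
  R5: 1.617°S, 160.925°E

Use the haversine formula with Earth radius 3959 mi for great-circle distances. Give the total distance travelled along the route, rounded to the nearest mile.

1147 mi

Leg distances:
R1→R2: 291.1 mi  (cumulative 291.1 mi)
R2→R3: 419.7 mi  (cumulative 710.9 mi)
R3→R4: 246.4 mi  (cumulative 957.3 mi)
R4→R5: 189.3 mi  (cumulative 1146.6 mi)
Total route length ≈ 1147 mi.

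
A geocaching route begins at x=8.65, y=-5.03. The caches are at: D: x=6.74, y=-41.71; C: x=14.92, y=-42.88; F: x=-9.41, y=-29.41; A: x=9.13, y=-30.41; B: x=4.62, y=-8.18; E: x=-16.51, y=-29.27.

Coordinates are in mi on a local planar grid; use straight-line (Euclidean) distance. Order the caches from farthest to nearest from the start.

Distances from the start:
C x=14.92, y=-42.88: 38.4 mi
D x=6.74, y=-41.71: 36.7 mi
E x=-16.51, y=-29.27: 34.9 mi
F x=-9.41, y=-29.41: 30.3 mi
A x=9.13, y=-30.41: 25.4 mi
B x=4.62, y=-8.18: 5.1 mi

C, D, E, F, A, B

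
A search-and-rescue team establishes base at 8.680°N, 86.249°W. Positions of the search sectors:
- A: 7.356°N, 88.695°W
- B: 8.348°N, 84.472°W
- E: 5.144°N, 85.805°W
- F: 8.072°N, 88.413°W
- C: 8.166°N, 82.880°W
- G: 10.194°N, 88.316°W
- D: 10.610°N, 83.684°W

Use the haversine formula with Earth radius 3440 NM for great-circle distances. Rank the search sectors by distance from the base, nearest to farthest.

Distance from the base at 8.680°N, 86.249°W to each:
B 8.348°N, 84.472°W: 107.4 NM
F 8.072°N, 88.413°W: 133.6 NM
G 10.194°N, 88.316°W: 152.5 NM
A 7.356°N, 88.695°W: 165.7 NM
D 10.610°N, 83.684°W: 191.0 NM
C 8.166°N, 82.880°W: 202.5 NM
E 5.144°N, 85.805°W: 213.9 NM

B, F, G, A, D, C, E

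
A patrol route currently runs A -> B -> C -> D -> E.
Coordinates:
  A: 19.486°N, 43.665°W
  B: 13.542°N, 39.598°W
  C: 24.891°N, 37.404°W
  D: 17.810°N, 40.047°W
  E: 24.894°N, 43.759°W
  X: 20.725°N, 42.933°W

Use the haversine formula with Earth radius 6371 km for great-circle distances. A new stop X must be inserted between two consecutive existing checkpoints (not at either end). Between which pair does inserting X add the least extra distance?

Added distance for inserting X between each consecutive pair:
A–B: 240.9 km
B–C: 322.8 km
C–D: 341.9 km
D–E: 38.5 km
Smallest added distance is 38.5 km, inserting between D and E.

between D and E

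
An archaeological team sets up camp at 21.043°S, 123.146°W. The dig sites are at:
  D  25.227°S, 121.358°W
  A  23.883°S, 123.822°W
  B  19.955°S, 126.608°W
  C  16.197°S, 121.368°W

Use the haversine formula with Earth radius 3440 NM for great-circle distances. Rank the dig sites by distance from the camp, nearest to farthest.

A, B, D, C

Computing each great-circle distance from 21.043°S, 123.146°W:
A 23.883°S, 123.822°W: 174.6 NM
B 19.955°S, 126.608°W: 205.4 NM
D 25.227°S, 121.358°W: 269.9 NM
C 16.197°S, 121.368°W: 308.0 NM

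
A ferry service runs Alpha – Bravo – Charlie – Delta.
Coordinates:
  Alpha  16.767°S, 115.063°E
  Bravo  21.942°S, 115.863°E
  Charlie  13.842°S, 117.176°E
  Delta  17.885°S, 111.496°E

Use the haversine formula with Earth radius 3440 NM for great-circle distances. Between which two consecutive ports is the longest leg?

Bravo–Charlie

Leg distances:
Alpha→Bravo: 314.0 NM
Bravo→Charlie: 492.1 NM
Charlie→Delta: 408.0 NM
The longest leg is Bravo–Charlie at 492.1 NM.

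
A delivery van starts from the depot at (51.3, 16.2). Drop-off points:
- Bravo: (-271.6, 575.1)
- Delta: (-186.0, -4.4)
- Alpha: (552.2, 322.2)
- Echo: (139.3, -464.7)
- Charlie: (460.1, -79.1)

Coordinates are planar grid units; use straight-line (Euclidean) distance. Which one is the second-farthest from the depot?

Distance to each, sorted:
Bravo: 645.5
Alpha: 587.0
Echo: 488.9
Charlie: 419.8
Delta: 238.2
The second-farthest is Alpha at 587.0.

Alpha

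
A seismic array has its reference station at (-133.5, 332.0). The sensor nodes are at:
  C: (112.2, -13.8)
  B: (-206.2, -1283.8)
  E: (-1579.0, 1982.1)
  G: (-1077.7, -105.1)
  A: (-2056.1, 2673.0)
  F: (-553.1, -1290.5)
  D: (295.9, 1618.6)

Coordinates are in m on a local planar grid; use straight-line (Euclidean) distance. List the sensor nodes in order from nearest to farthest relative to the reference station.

C, G, D, B, F, E, A

Computing each straight-line distance from (-133.5, 332.0):
C (112.2, -13.8): 424.2 m
G (-1077.7, -105.1): 1040.5 m
D (295.9, 1618.6): 1356.4 m
B (-206.2, -1283.8): 1617.4 m
F (-553.1, -1290.5): 1675.9 m
E (-1579.0, 1982.1): 2193.7 m
A (-2056.1, 2673.0): 3029.3 m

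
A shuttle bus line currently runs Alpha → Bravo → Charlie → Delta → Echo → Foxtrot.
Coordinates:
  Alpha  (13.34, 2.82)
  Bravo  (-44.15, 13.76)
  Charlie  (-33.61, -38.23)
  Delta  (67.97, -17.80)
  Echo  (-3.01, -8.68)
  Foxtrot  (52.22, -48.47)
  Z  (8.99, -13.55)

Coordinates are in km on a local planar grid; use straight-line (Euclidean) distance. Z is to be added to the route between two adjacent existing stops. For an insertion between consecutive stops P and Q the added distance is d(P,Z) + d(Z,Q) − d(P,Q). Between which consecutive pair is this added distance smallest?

Added distance for inserting Z between each consecutive pair:
Alpha–Bravo: 18.2 km
Bravo–Charlie: 55.9 km
Charlie–Delta: 4.8 km
Delta–Echo: 0.5 km
Echo–Foxtrot: 0.5 km
Smallest added distance is 0.5 km, inserting between Echo and Foxtrot.

between Echo and Foxtrot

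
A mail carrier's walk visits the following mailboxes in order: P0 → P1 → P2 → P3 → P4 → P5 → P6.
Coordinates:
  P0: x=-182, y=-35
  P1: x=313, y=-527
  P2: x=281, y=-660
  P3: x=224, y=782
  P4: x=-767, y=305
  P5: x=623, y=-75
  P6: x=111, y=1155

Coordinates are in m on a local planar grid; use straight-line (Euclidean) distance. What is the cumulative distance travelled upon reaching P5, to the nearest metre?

Leg distances:
P0→P1: 697.9 m  (cumulative 697.9 m)
P1→P2: 136.8 m  (cumulative 834.7 m)
P2→P3: 1443.1 m  (cumulative 2277.8 m)
P3→P4: 1099.8 m  (cumulative 3377.7 m)
P4→P5: 1441.0 m  (cumulative 4818.7 m)
Cumulative distance at P5 ≈ 4819 m.

4819 m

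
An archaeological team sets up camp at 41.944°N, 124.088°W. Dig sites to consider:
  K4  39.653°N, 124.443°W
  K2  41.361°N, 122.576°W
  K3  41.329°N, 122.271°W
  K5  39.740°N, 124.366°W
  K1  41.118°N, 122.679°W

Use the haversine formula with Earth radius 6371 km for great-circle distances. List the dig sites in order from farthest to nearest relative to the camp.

K4, K5, K3, K1, K2

Distance from the camp at 41.944°N, 124.088°W to each:
K4 39.653°N, 124.443°W: 256.5 km
K5 39.740°N, 124.366°W: 246.2 km
K3 41.329°N, 122.271°W: 165.8 km
K1 41.118°N, 122.679°W: 149.0 km
K2 41.361°N, 122.576°W: 141.4 km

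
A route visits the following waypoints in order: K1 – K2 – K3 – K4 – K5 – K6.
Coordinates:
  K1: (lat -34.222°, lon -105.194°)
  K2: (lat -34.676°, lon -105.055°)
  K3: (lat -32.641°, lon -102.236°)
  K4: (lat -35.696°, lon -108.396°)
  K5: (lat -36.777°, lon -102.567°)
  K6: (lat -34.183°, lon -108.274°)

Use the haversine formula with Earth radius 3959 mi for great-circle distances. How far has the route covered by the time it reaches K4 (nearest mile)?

Leg distances:
K1→K2: 32.4 mi  (cumulative 32.4 mi)
K2→K3: 214.6 mi  (cumulative 246.9 mi)
K3→K4: 410.5 mi  (cumulative 657.4 mi)
Cumulative distance at K4 ≈ 657 mi.

657 mi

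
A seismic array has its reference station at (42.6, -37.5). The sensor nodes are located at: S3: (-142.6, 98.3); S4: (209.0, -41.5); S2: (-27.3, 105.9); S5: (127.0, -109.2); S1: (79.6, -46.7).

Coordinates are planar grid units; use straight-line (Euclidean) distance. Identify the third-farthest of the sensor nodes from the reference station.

Distance to each, sorted:
S3: 229.7
S4: 166.4
S2: 159.5
S5: 110.7
S1: 38.1
The third-farthest is S2 at 159.5.

S2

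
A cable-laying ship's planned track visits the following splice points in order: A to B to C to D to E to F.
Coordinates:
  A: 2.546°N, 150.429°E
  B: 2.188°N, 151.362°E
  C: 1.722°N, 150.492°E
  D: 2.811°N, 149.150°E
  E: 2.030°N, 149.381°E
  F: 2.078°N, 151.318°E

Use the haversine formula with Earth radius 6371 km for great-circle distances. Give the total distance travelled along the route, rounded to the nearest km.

Leg distances:
A→B: 111.0 km  (cumulative 111.0 km)
B→C: 109.7 km  (cumulative 220.7 km)
C→D: 192.1 km  (cumulative 412.8 km)
D→E: 90.6 km  (cumulative 503.4 km)
E→F: 215.3 km  (cumulative 718.7 km)
Total route length ≈ 719 km.

719 km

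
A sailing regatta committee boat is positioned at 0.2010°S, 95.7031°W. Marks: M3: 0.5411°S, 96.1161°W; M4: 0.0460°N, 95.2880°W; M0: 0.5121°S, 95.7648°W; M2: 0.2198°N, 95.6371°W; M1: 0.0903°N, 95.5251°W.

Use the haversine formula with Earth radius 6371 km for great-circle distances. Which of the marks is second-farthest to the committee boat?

Distances from the committee boat (0.2010°S, 95.7031°W):
M3: 59.5 km
M4: 53.7 km
M2: 47.4 km
M1: 38.0 km
M0: 35.3 km
The second-farthest is M4 at 53.7 km.

M4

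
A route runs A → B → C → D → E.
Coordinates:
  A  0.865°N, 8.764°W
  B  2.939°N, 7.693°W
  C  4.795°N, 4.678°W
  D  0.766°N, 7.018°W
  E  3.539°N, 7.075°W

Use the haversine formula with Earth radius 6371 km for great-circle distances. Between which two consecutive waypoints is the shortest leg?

Leg distances:
A→B: 259.5 km
B→C: 393.0 km
C→D: 517.9 km
D→E: 308.4 km
The shortest leg is A–B at 259.5 km.

A–B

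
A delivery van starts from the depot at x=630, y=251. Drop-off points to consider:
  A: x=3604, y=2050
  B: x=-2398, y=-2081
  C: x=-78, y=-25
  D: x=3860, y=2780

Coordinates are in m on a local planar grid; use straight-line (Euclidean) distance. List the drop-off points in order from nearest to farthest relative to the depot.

C, A, B, D

Distances from the depot:
C x=-78, y=-25: 759.9 m
A x=3604, y=2050: 3475.8 m
B x=-2398, y=-2081: 3821.9 m
D x=3860, y=2780: 4102.3 m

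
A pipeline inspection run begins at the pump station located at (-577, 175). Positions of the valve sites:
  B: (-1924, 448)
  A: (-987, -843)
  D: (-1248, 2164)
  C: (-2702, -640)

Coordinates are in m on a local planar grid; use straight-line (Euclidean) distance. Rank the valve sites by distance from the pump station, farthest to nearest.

C, D, B, A

Computing each straight-line distance from (-577, 175):
C (-2702, -640): 2275.9 m
D (-1248, 2164): 2099.1 m
B (-1924, 448): 1374.4 m
A (-987, -843): 1097.5 m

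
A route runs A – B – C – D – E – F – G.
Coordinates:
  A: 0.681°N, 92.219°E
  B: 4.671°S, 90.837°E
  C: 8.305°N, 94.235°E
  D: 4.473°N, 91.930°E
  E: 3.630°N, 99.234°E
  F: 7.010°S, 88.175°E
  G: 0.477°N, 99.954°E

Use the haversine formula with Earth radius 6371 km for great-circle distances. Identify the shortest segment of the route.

C–D

Leg distances:
A→B: 614.6 km
B→C: 1491.3 km
C→D: 496.4 km
D→E: 815.5 km
E→F: 1704.8 km
F→G: 1549.4 km
The shortest leg is C–D at 496.4 km.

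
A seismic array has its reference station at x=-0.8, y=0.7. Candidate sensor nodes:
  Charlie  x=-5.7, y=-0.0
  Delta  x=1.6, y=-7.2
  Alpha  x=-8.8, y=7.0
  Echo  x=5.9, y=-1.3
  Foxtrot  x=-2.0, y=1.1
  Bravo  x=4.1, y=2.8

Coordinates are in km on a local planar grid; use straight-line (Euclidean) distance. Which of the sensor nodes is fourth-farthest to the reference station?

Bravo

Distance to each, sorted:
Alpha: 10.2 km
Delta: 8.3 km
Echo: 7.0 km
Bravo: 5.3 km
Charlie: 4.9 km
Foxtrot: 1.3 km
The fourth-farthest is Bravo at 5.3 km.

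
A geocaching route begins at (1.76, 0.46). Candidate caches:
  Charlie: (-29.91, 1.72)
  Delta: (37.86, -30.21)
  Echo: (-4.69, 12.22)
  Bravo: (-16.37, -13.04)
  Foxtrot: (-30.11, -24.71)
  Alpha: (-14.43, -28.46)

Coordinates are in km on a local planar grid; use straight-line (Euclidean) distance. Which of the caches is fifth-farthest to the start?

Distance to each, sorted:
Delta: 47.4 km
Foxtrot: 40.6 km
Alpha: 33.1 km
Charlie: 31.7 km
Bravo: 22.6 km
Echo: 13.4 km
The fifth-farthest is Bravo at 22.6 km.

Bravo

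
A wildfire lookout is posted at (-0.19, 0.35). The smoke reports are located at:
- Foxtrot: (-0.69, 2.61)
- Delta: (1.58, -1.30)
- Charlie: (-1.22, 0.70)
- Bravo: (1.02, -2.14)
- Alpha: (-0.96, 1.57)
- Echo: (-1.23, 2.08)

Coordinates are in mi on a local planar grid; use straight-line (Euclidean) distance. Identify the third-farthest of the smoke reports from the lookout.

Foxtrot

Distance to each, sorted:
Bravo: 2.8 mi
Delta: 2.4 mi
Foxtrot: 2.3 mi
Echo: 2.0 mi
Alpha: 1.4 mi
Charlie: 1.1 mi
The third-farthest is Foxtrot at 2.3 mi.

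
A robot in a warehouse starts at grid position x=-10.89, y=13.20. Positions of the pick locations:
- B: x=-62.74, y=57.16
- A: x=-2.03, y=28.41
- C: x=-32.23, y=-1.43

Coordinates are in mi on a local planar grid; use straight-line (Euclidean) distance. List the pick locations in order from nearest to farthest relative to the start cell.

A, C, B

Distances from the start cell:
A x=-2.03, y=28.41: 17.6 mi
C x=-32.23, y=-1.43: 25.9 mi
B x=-62.74, y=57.16: 68.0 mi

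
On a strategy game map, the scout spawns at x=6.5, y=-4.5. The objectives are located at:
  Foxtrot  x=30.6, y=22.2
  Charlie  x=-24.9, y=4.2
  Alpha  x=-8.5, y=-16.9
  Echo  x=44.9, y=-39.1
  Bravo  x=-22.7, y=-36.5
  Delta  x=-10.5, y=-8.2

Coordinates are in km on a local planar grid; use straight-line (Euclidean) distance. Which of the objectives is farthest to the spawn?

Distances from the spawn (x=6.5, y=-4.5):
Echo: 51.7 km
Bravo: 43.3 km
Foxtrot: 36.0 km
Charlie: 32.6 km
Alpha: 19.5 km
Delta: 17.4 km
The farthest is Echo at 51.7 km.

Echo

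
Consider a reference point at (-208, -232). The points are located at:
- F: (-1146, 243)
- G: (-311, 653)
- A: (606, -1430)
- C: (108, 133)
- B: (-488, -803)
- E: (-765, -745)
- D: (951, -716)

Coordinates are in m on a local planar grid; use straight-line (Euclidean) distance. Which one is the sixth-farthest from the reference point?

B

Distance to each, sorted:
A: 1448.4 m
D: 1256.0 m
F: 1051.4 m
G: 891.0 m
E: 757.2 m
B: 636.0 m
C: 482.8 m
The sixth-farthest is B at 636.0 m.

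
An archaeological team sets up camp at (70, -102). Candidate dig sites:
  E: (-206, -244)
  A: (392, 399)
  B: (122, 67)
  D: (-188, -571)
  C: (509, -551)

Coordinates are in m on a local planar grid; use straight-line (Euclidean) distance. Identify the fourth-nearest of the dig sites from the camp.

Distances from the camp ((70, -102)):
B: 176.8 m
E: 310.4 m
D: 535.3 m
A: 595.6 m
C: 628.0 m
The fourth-nearest is A at 595.6 m.

A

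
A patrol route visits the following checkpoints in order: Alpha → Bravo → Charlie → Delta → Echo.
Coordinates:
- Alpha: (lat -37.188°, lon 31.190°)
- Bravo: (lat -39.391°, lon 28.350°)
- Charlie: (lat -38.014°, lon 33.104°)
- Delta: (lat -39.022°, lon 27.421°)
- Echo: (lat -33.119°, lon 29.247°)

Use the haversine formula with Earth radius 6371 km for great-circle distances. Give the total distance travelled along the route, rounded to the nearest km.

Leg distances:
Alpha→Bravo: 348.4 km  (cumulative 348.4 km)
Bravo→Charlie: 440.0 km  (cumulative 788.4 km)
Charlie→Delta: 506.9 km  (cumulative 1295.3 km)
Delta→Echo: 676.5 km  (cumulative 1971.8 km)
Total route length ≈ 1972 km.

1972 km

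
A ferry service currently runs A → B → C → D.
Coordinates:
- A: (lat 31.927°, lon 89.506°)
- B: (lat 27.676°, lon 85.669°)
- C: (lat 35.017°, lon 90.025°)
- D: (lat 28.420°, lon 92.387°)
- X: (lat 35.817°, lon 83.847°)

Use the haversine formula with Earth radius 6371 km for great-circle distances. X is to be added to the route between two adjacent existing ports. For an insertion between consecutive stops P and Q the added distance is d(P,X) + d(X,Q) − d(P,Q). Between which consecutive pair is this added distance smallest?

between B and C

Added distance for inserting X between each consecutive pair:
A–B: 999.2 km
B–C: 573.4 km
C–D: 949.4 km
Smallest added distance is 573.4 km, inserting between B and C.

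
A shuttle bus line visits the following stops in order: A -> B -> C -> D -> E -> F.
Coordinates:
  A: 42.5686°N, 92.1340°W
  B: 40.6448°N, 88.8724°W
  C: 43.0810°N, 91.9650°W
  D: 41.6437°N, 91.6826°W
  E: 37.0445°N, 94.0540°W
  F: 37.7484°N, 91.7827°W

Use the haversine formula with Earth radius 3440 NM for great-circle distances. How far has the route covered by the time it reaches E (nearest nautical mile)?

772 NM

Leg distances:
A→B: 186.5 NM  (cumulative 186.5 NM)
B→C: 201.3 NM  (cumulative 387.7 NM)
C→D: 87.2 NM  (cumulative 474.9 NM)
D→E: 297.2 NM  (cumulative 772.2 NM)
Cumulative distance at E ≈ 772 NM.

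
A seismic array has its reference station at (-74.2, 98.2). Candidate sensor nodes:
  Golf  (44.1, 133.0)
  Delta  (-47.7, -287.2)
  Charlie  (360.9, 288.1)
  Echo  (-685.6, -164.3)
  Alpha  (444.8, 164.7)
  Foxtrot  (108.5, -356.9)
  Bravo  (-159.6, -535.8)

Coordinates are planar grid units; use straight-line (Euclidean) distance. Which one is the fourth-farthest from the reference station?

Foxtrot

Distances from the reference station ((-74.2, 98.2)):
Echo: 665.4
Bravo: 639.7
Alpha: 523.2
Foxtrot: 490.4
Charlie: 474.7
Delta: 386.3
Golf: 123.3
The fourth-farthest is Foxtrot at 490.4.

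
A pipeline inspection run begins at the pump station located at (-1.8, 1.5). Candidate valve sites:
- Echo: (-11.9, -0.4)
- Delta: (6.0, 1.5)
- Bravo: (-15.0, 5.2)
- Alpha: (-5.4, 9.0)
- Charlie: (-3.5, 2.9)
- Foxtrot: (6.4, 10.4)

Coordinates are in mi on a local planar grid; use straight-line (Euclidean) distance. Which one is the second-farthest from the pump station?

Distance to each, sorted:
Bravo: 13.7 mi
Foxtrot: 12.1 mi
Echo: 10.3 mi
Alpha: 8.3 mi
Delta: 7.8 mi
Charlie: 2.2 mi
The second-farthest is Foxtrot at 12.1 mi.

Foxtrot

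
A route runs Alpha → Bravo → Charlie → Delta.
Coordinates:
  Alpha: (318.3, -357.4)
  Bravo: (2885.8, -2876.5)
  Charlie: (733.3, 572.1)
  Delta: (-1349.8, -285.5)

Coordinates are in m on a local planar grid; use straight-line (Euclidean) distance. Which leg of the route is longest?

Leg distances:
Alpha→Bravo: 3596.9 m
Bravo→Charlie: 4065.2 m
Charlie→Delta: 2252.7 m
The longest leg is Bravo–Charlie at 4065.2 m.

Bravo–Charlie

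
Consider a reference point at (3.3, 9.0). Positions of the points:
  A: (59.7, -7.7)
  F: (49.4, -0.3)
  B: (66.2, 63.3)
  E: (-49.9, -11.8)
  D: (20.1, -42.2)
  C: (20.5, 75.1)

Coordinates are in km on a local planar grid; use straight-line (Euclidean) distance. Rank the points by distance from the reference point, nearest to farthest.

Distance from the reference point at (3.3, 9.0) to each:
F (49.4, -0.3): 47.0 km
D (20.1, -42.2): 53.9 km
E (-49.9, -11.8): 57.1 km
A (59.7, -7.7): 58.8 km
C (20.5, 75.1): 68.3 km
B (66.2, 63.3): 83.1 km

F, D, E, A, C, B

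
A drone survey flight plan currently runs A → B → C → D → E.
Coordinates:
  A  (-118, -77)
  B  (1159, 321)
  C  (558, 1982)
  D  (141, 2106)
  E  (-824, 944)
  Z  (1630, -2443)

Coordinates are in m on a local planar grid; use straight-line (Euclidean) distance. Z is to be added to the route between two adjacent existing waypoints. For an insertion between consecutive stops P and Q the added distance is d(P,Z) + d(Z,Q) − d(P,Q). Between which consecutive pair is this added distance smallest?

between A and B

Added distance for inserting Z between each consecutive pair:
A–B: 4407.9 m
B–C: 5590.5 m
C–D: 8904.4 m
D–E: 7458.6 m
Smallest added distance is 4407.9 m, inserting between A and B.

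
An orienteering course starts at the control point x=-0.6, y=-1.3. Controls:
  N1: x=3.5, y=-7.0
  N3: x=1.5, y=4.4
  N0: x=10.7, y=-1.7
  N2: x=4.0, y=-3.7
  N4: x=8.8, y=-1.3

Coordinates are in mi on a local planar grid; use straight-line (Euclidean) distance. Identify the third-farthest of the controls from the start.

N1

Distance to each, sorted:
N0: 11.3 mi
N4: 9.4 mi
N1: 7.0 mi
N3: 6.1 mi
N2: 5.2 mi
The third-farthest is N1 at 7.0 mi.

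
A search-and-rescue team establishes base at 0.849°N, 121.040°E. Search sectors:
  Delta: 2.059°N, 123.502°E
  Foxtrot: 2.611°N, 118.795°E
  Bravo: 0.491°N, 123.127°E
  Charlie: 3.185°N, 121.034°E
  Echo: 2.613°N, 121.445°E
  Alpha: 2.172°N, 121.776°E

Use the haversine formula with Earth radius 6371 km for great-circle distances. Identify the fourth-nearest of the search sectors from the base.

Distance to each, sorted:
Alpha: 168.3 km
Echo: 201.2 km
Bravo: 235.4 km
Charlie: 259.8 km
Delta: 305.0 km
Foxtrot: 317.2 km
The fourth-nearest is Charlie at 259.8 km.

Charlie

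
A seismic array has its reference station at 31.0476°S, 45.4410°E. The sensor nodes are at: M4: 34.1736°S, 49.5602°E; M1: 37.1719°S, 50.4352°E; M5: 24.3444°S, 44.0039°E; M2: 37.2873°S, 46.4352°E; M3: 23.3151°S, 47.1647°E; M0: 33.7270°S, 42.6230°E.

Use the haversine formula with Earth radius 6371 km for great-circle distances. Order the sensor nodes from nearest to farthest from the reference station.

M0, M4, M2, M5, M1, M3

Computing each great-circle distance from 31.0476°S, 45.4410°E:
M0 33.7270°S, 42.6230°E: 398.4 km
M4 34.1736°S, 49.5602°E: 519.2 km
M2 37.2873°S, 46.4352°E: 699.8 km
M5 24.3444°S, 44.0039°E: 758.6 km
M1 37.1719°S, 50.4352°E: 821.4 km
M3 23.3151°S, 47.1647°E: 876.5 km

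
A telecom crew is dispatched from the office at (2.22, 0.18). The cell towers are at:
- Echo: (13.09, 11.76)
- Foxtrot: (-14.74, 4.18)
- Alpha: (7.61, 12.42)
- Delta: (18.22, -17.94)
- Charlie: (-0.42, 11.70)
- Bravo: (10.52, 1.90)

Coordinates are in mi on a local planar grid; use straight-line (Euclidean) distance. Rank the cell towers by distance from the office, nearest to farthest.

Bravo, Charlie, Alpha, Echo, Foxtrot, Delta

Distances from the office:
Bravo (10.52, 1.90): 8.5 mi
Charlie (-0.42, 11.70): 11.8 mi
Alpha (7.61, 12.42): 13.4 mi
Echo (13.09, 11.76): 15.9 mi
Foxtrot (-14.74, 4.18): 17.4 mi
Delta (18.22, -17.94): 24.2 mi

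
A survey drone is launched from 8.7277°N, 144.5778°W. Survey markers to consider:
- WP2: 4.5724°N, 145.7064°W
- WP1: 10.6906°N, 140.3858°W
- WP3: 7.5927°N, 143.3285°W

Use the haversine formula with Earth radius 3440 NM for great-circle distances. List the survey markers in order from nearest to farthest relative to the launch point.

WP3, WP2, WP1

Computing each great-circle distance from 8.7277°N, 144.5778°W:
WP3 7.5927°N, 143.3285°W: 100.8 NM
WP2 4.5724°N, 145.7064°W: 258.4 NM
WP1 10.6906°N, 140.3858°W: 274.6 NM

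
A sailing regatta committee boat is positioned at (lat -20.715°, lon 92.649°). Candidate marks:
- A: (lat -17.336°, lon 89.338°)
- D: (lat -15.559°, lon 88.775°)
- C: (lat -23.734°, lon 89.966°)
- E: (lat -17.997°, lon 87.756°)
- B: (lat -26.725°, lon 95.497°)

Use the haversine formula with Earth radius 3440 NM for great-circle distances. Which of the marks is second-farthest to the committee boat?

Distance to each, sorted:
B: 393.3 NM
D: 380.3 NM
E: 321.6 NM
A: 276.5 NM
C: 234.7 NM
The second-farthest is D at 380.3 NM.

D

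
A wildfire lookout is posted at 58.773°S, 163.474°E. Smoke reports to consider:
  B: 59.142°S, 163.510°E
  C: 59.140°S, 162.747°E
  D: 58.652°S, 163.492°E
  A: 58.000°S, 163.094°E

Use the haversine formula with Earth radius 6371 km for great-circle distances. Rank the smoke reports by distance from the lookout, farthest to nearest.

A, C, B, D

Computing each great-circle distance from 58.773°S, 163.474°E:
A 58.000°S, 163.094°E: 88.8 km
C 59.140°S, 162.747°E: 58.3 km
B 59.142°S, 163.510°E: 41.1 km
D 58.652°S, 163.492°E: 13.5 km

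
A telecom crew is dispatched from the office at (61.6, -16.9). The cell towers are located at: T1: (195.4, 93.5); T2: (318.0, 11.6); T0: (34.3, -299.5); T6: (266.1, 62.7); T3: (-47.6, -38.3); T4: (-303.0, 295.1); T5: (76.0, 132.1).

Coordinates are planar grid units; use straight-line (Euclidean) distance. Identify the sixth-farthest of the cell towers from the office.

T5

Distance to each, sorted:
T4: 479.9
T0: 283.9
T2: 258.0
T6: 219.4
T1: 173.5
T5: 149.7
T3: 111.3
The sixth-farthest is T5 at 149.7.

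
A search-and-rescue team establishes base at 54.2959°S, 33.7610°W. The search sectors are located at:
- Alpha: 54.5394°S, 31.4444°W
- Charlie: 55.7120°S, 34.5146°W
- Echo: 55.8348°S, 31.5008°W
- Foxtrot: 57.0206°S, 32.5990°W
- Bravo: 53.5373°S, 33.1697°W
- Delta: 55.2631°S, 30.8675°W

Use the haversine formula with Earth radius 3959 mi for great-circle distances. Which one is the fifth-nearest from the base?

Echo

Distance to each, sorted:
Bravo: 57.7 mi
Alpha: 94.6 mi
Charlie: 102.3 mi
Delta: 133.3 mi
Echo: 138.9 mi
Foxtrot: 193.6 mi
The fifth-nearest is Echo at 138.9 mi.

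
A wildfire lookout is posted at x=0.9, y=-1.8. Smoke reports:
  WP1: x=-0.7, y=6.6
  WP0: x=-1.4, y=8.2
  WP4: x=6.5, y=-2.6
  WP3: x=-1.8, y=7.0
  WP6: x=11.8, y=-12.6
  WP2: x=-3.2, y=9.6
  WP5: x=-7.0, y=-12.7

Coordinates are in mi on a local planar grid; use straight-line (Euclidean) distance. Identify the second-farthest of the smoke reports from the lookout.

WP5

Distances from the lookout (x=0.9, y=-1.8):
WP6: 15.3 mi
WP5: 13.5 mi
WP2: 12.1 mi
WP0: 10.3 mi
WP3: 9.2 mi
WP1: 8.6 mi
WP4: 5.7 mi
The second-farthest is WP5 at 13.5 mi.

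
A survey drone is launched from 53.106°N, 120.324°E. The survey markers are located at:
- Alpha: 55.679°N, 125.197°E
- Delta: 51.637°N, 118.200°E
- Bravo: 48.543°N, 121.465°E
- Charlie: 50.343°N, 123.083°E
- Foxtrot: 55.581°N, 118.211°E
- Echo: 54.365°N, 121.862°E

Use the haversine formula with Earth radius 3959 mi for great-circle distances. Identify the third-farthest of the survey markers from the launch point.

Charlie

Distances from the launch point (53.106°N, 120.324°E):
Bravo: 319.2 mi
Alpha: 264.5 mi
Charlie: 224.4 mi
Foxtrot: 191.0 mi
Delta: 135.4 mi
Echo: 107.3 mi
The third-farthest is Charlie at 224.4 mi.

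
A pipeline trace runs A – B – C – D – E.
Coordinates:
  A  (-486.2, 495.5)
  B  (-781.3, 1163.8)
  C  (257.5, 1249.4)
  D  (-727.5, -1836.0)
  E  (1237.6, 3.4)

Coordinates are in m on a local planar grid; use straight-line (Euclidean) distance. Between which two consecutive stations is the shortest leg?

Leg distances:
A→B: 730.6 m
B→C: 1042.3 m
C→D: 3238.8 m
D→E: 2691.7 m
The shortest leg is A–B at 730.6 m.

A–B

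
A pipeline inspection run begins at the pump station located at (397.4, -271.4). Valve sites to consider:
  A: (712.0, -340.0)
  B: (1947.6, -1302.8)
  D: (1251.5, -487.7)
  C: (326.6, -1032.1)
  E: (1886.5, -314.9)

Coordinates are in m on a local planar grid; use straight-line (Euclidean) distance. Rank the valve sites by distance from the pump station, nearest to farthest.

A, C, D, E, B

Distances from the pump station:
A (712.0, -340.0): 322.0 m
C (326.6, -1032.1): 764.0 m
D (1251.5, -487.7): 881.1 m
E (1886.5, -314.9): 1489.7 m
B (1947.6, -1302.8): 1862.0 m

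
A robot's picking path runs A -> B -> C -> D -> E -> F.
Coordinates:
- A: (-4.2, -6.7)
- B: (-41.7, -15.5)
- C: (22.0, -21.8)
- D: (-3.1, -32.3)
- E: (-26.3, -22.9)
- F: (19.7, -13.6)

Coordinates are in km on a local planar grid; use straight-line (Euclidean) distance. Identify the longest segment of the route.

Leg distances:
A→B: 38.5 km
B→C: 64.0 km
C→D: 27.2 km
D→E: 25.0 km
E→F: 46.9 km
The longest leg is B–C at 64.0 km.

B–C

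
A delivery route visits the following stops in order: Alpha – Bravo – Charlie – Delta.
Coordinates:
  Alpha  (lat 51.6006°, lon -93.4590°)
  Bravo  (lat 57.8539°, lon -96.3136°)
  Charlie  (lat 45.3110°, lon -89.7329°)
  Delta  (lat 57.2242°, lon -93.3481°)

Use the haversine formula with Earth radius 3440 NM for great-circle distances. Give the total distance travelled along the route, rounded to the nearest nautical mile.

1907 NM

Leg distances:
Alpha→Bravo: 388.2 NM  (cumulative 388.2 NM)
Bravo→Charlie: 791.2 NM  (cumulative 1179.4 NM)
Charlie→Delta: 727.8 NM  (cumulative 1907.1 NM)
Total route length ≈ 1907 NM.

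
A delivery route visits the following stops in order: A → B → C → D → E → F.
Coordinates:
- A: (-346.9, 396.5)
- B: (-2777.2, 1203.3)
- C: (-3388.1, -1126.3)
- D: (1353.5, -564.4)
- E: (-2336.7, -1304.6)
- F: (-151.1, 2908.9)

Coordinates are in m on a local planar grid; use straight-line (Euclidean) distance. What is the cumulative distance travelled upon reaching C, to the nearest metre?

4969 m

Leg distances:
A→B: 2560.7 m  (cumulative 2560.7 m)
B→C: 2408.4 m  (cumulative 4969.1 m)
Cumulative distance at C ≈ 4969 m.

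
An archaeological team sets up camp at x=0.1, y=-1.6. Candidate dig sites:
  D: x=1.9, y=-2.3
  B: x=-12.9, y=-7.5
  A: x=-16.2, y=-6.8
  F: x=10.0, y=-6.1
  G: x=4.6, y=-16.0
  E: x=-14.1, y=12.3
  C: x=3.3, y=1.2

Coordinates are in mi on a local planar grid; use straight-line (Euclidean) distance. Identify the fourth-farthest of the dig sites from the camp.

B

Distance to each, sorted:
E: 19.9 mi
A: 17.1 mi
G: 15.1 mi
B: 14.3 mi
F: 10.9 mi
C: 4.3 mi
D: 1.9 mi
The fourth-farthest is B at 14.3 mi.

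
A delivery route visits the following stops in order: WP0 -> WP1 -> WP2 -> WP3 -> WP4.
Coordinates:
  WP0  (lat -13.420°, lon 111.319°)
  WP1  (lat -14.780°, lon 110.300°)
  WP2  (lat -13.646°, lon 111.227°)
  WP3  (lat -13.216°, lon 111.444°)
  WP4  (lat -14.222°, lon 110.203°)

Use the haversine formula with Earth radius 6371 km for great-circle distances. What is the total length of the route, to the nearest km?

576 km

Leg distances:
WP0→WP1: 186.9 km  (cumulative 186.9 km)
WP1→WP2: 160.9 km  (cumulative 347.8 km)
WP2→WP3: 53.3 km  (cumulative 401.1 km)
WP3→WP4: 174.6 km  (cumulative 575.7 km)
Total route length ≈ 576 km.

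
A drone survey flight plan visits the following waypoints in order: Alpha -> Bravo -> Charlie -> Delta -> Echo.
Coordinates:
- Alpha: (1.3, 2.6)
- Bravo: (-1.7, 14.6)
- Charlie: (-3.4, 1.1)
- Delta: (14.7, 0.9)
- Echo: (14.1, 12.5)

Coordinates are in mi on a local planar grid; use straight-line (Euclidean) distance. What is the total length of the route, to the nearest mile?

Leg distances:
Alpha→Bravo: 12.4 mi  (cumulative 12.4 mi)
Bravo→Charlie: 13.6 mi  (cumulative 26.0 mi)
Charlie→Delta: 18.1 mi  (cumulative 44.1 mi)
Delta→Echo: 11.6 mi  (cumulative 55.7 mi)
Total route length ≈ 56 mi.

56 mi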